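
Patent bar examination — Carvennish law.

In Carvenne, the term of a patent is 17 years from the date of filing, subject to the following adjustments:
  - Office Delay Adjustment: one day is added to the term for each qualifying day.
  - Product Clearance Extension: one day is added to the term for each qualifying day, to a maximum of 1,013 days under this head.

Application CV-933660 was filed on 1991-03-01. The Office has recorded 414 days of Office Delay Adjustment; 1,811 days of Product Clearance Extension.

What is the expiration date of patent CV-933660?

January 27, 2012

Base term: filing date + 17 years → 1 March 2008.
Office Delay Adjustment: +414 days → 19 April 2009.
Product Clearance Extension: 1811 days claimed exceeds the 1013-day cap, so +1013 days → 27 January 2012.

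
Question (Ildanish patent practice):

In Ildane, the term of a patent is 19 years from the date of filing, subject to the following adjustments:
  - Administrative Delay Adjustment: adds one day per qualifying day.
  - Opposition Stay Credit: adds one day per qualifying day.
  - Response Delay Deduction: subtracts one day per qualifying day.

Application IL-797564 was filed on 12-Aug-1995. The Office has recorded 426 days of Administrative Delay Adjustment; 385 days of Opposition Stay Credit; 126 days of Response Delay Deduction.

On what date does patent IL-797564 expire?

Base term: filing date + 19 years → 12 August 2014.
Administrative Delay Adjustment: +426 days → 12 October 2015.
Opposition Stay Credit: +385 days → 31 October 2016.
Response Delay Deduction: −126 days → 27 June 2016.

2016-06-27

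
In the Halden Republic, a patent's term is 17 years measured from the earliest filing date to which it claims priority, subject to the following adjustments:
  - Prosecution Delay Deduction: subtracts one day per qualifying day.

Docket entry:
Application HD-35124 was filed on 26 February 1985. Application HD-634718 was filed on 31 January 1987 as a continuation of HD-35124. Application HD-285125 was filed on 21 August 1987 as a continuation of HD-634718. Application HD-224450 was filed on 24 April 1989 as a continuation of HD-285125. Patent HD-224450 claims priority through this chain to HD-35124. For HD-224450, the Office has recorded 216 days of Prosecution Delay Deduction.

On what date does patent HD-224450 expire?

Earliest priority filing: 26 February 1985.
Base term: 26 February 1985 + 17 years → 26 February 2002.
Prosecution Delay Deduction: −216 days → 25 July 2001.

2001-07-25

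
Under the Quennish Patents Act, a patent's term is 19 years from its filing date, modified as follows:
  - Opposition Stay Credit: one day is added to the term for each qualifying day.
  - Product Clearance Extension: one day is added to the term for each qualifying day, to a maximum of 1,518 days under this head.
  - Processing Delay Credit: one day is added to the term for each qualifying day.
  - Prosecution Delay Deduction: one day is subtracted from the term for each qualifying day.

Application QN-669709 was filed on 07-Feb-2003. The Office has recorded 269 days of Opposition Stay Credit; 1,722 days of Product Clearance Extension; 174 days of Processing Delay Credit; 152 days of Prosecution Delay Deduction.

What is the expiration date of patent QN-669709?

Base term: filing date + 19 years → 7 February 2022.
Opposition Stay Credit: +269 days → 3 November 2022.
Product Clearance Extension: 1722 days claimed exceeds the 1518-day cap, so +1518 days → 30 December 2026.
Processing Delay Credit: +174 days → 22 June 2027.
Prosecution Delay Deduction: −152 days → 21 January 2027.

2027-01-21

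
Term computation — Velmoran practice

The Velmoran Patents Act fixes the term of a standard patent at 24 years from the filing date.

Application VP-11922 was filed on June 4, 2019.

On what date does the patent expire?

June 4, 2043

Filing date + 24 years → 4 June 2043.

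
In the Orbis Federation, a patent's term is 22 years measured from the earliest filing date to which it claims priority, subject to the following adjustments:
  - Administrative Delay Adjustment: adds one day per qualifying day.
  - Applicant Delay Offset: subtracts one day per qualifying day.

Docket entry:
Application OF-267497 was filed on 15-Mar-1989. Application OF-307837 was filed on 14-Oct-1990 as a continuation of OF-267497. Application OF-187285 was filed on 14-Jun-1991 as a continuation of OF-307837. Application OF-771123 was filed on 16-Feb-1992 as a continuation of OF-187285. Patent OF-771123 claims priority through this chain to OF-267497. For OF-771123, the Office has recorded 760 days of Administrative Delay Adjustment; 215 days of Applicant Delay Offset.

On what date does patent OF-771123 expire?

2012-09-10

Earliest priority filing: 15 March 1989.
Base term: 15 March 1989 + 22 years → 15 March 2011.
Administrative Delay Adjustment: +760 days → 13 April 2013.
Applicant Delay Offset: −215 days → 10 September 2012.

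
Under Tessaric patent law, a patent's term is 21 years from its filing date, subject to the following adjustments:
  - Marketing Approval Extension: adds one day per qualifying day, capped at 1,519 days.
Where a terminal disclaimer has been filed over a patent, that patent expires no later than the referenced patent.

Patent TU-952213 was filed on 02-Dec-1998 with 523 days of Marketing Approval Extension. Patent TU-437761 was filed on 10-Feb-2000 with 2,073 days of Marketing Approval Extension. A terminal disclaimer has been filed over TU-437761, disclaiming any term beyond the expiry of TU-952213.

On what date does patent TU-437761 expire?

Natural term of TU-437761:
  Base: filing + 21 years → 10 February 2021.
  Marketing Approval Extension: 2073 days claimed exceeds the 1519-day cap, so +1519 days → 9 April 2025.
Expiry of referenced patent TU-952213:
  Base: filing + 21 years → 2 December 2019.
  Marketing Approval Extension: 523 days (within the 1519-day cap) → +523 days → 8 May 2021.
Terminal disclaimer: TU-437761 expires on the earlier of 9 April 2025 and 8 May 2021.

2021-05-08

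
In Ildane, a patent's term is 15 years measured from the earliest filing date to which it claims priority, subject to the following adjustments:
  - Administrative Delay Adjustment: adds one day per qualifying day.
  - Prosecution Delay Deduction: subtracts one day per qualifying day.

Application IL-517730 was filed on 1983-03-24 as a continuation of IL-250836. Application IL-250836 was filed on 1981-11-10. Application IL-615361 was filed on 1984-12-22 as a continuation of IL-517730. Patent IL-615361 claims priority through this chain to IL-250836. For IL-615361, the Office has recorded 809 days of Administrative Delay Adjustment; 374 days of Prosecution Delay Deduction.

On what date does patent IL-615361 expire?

January 19, 1998

Earliest priority filing: 10 November 1981.
Base term: 10 November 1981 + 15 years → 10 November 1996.
Administrative Delay Adjustment: +809 days → 28 January 1999.
Prosecution Delay Deduction: −374 days → 19 January 1998.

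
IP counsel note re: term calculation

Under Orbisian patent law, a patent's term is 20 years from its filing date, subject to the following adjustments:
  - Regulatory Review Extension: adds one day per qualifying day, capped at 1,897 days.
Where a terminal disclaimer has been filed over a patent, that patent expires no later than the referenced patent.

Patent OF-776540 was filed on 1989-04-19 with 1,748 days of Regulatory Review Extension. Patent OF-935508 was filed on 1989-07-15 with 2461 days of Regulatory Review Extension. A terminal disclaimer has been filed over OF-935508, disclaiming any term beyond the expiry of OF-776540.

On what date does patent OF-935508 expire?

2014-01-31

Natural term of OF-935508:
  Base: filing + 20 years → 15 July 2009.
  Regulatory Review Extension: 2461 days claimed exceeds the 1897-day cap, so +1897 days → 24 September 2014.
Expiry of referenced patent OF-776540:
  Base: filing + 20 years → 19 April 2009.
  Regulatory Review Extension: 1748 days (within the 1897-day cap) → +1748 days → 31 January 2014.
Terminal disclaimer: OF-935508 expires on the earlier of 24 September 2014 and 31 January 2014.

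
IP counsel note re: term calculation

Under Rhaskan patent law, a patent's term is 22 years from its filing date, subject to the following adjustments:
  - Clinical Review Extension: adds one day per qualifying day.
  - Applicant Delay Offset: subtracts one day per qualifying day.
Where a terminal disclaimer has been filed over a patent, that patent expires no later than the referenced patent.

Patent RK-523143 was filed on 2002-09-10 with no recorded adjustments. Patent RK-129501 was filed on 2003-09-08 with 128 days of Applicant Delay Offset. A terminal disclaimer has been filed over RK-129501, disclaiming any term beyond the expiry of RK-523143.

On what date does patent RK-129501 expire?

2024-09-10

Natural term of RK-129501:
  Base: filing + 22 years → 8 September 2025.
  Applicant Delay Offset: −128 days → 3 May 2025.
Expiry of referenced patent RK-523143:
  Base: filing + 22 years → 10 September 2024.
Terminal disclaimer: RK-129501 expires on the earlier of 3 May 2025 and 10 September 2024.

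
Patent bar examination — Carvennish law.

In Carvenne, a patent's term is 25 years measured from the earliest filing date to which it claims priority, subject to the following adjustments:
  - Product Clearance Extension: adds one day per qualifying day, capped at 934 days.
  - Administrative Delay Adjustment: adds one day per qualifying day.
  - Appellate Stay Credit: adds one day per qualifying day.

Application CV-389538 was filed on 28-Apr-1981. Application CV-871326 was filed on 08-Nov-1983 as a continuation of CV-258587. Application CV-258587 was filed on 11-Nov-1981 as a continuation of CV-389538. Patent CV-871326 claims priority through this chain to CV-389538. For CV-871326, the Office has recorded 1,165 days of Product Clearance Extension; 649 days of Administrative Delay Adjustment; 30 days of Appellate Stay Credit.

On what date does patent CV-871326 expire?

Earliest priority filing: 28 April 1981.
Base term: 28 April 1981 + 25 years → 28 April 2006.
Product Clearance Extension: 1165 days claimed exceeds the 934-day cap, so +934 days → 17 November 2008.
Administrative Delay Adjustment: +649 days → 28 August 2010.
Appellate Stay Credit: +30 days → 27 September 2010.

September 27, 2010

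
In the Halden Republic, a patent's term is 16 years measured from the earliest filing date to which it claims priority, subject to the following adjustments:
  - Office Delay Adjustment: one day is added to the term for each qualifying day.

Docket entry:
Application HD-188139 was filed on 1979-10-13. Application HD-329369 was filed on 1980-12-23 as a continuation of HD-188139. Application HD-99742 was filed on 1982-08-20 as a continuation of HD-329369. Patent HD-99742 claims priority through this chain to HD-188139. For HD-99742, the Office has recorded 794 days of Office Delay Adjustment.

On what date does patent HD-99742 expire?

1997-12-15

Earliest priority filing: 13 October 1979.
Base term: 13 October 1979 + 16 years → 13 October 1995.
Office Delay Adjustment: +794 days → 15 December 1997.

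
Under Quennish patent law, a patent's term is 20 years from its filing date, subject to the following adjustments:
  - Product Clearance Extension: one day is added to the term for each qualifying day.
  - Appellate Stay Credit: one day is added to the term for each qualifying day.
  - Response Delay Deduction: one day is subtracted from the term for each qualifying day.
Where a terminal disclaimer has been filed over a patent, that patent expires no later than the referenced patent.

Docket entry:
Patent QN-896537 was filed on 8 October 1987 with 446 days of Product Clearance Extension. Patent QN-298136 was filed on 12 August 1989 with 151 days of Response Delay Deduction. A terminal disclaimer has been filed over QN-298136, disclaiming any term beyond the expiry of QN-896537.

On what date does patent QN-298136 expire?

Natural term of QN-298136:
  Base: filing + 20 years → 12 August 2009.
  Response Delay Deduction: −151 days → 14 March 2009.
Expiry of referenced patent QN-896537:
  Base: filing + 20 years → 8 October 2007.
  Product Clearance Extension: +446 days → 27 December 2008.
Terminal disclaimer: QN-298136 expires on the earlier of 14 March 2009 and 27 December 2008.

December 27, 2008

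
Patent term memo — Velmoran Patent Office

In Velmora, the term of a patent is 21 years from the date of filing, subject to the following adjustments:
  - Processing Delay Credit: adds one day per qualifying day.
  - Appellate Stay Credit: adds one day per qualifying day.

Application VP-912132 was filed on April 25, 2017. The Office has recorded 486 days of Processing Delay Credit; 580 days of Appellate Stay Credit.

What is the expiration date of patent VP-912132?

2041-03-26

Base term: filing date + 21 years → 25 April 2038.
Processing Delay Credit: +486 days → 24 August 2039.
Appellate Stay Credit: +580 days → 26 March 2041.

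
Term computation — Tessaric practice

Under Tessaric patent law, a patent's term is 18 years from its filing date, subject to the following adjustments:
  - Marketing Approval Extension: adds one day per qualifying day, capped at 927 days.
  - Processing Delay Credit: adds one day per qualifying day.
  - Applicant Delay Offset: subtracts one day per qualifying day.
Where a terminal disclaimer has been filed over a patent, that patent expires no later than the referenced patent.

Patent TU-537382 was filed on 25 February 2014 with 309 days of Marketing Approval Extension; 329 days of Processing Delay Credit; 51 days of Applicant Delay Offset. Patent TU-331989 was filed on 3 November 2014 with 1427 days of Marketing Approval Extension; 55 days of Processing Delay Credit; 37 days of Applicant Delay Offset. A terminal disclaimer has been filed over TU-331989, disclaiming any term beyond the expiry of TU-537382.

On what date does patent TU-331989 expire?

Natural term of TU-331989:
  Base: filing + 18 years → 3 November 2032.
  Marketing Approval Extension: 1427 days claimed exceeds the 927-day cap, so +927 days → 19 May 2035.
  Processing Delay Credit: +55 days → 13 July 2035.
  Applicant Delay Offset: −37 days → 6 June 2035.
Expiry of referenced patent TU-537382:
  Base: filing + 18 years → 25 February 2032.
  Marketing Approval Extension: 309 days (within the 927-day cap) → +309 days → 30 December 2032.
  Processing Delay Credit: +329 days → 24 November 2033.
  Applicant Delay Offset: −51 days → 4 October 2033.
Terminal disclaimer: TU-331989 expires on the earlier of 6 June 2035 and 4 October 2033.

October 4, 2033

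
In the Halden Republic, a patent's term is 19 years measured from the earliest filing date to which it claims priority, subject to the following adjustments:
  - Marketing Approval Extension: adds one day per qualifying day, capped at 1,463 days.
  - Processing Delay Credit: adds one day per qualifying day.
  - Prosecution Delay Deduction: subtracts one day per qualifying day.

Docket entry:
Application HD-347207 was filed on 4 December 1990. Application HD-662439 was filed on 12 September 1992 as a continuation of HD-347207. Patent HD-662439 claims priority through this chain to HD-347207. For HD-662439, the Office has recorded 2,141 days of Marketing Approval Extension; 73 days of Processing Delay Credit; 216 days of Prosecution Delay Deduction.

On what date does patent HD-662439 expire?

July 16, 2013

Earliest priority filing: 4 December 1990.
Base term: 4 December 1990 + 19 years → 4 December 2009.
Marketing Approval Extension: 2141 days claimed exceeds the 1463-day cap, so +1463 days → 6 December 2013.
Processing Delay Credit: +73 days → 17 February 2014.
Prosecution Delay Deduction: −216 days → 16 July 2013.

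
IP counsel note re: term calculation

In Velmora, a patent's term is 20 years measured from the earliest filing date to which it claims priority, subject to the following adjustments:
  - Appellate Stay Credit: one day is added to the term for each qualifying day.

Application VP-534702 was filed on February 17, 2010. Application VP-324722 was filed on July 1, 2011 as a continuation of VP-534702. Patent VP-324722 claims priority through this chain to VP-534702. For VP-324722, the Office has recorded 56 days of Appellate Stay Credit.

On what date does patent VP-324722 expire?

Earliest priority filing: 17 February 2010.
Base term: 17 February 2010 + 20 years → 17 February 2030.
Appellate Stay Credit: +56 days → 14 April 2030.

2030-04-14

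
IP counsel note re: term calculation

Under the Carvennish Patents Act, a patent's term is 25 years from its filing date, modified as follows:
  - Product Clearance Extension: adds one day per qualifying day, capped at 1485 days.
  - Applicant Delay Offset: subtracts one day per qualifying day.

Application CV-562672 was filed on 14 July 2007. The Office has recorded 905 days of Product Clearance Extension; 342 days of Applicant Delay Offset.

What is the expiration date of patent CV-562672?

January 28, 2034

Base term: filing date + 25 years → 14 July 2032.
Product Clearance Extension: 905 days (within the 1485-day cap) → +905 days → 5 January 2035.
Applicant Delay Offset: −342 days → 28 January 2034.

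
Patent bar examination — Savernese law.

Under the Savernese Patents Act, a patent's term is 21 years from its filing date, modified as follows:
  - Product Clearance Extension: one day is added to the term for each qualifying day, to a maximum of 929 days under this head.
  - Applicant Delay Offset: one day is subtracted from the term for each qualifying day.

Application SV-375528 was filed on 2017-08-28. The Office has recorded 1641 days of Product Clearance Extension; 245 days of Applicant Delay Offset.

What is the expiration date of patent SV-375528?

Base term: filing date + 21 years → 28 August 2038.
Product Clearance Extension: 1641 days claimed exceeds the 929-day cap, so +929 days → 14 March 2041.
Applicant Delay Offset: −245 days → 12 July 2040.

July 12, 2040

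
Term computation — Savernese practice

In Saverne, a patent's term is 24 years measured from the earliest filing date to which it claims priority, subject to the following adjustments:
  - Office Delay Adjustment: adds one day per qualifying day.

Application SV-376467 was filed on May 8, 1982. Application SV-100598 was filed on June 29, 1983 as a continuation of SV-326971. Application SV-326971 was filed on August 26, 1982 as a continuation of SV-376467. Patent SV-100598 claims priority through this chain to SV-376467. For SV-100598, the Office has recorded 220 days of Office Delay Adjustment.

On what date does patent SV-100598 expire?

Earliest priority filing: 8 May 1982.
Base term: 8 May 1982 + 24 years → 8 May 2006.
Office Delay Adjustment: +220 days → 14 December 2006.

2006-12-14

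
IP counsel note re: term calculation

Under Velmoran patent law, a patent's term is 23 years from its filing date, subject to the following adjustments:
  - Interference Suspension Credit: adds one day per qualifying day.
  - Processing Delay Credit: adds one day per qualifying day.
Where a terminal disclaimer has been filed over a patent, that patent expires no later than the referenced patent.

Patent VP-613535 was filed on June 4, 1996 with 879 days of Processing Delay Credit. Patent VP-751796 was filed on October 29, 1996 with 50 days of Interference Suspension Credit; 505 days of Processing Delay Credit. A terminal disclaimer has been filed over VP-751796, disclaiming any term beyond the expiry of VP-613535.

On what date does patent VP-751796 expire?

Natural term of VP-751796:
  Base: filing + 23 years → 29 October 2019.
  Interference Suspension Credit: +50 days → 18 December 2019.
  Processing Delay Credit: +505 days → 6 May 2021.
Expiry of referenced patent VP-613535:
  Base: filing + 23 years → 4 June 2019.
  Processing Delay Credit: +879 days → 30 October 2021.
Terminal disclaimer: VP-751796 expires on the earlier of 6 May 2021 and 30 October 2021.

2021-05-06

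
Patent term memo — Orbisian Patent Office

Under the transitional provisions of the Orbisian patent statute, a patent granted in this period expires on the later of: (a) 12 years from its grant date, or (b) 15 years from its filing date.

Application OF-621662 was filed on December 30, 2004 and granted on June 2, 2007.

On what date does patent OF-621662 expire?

(a) grant + 12 years → 2 June 2019.
(b) filing + 15 years → 30 December 2019.
Later of the two: 30 December 2019.

2019-12-30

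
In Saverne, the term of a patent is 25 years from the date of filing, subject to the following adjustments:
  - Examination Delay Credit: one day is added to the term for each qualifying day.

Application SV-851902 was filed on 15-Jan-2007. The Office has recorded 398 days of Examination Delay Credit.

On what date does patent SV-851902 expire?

2033-02-16

Base term: filing date + 25 years → 15 January 2032.
Examination Delay Credit: +398 days → 16 February 2033.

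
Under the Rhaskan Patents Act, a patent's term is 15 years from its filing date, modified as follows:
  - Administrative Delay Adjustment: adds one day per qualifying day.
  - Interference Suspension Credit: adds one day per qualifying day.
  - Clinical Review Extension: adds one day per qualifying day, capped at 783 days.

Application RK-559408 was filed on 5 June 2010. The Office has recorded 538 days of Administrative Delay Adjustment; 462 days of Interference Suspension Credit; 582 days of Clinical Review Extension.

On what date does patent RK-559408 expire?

October 4, 2029

Base term: filing date + 15 years → 5 June 2025.
Administrative Delay Adjustment: +538 days → 25 November 2026.
Interference Suspension Credit: +462 days → 1 March 2028.
Clinical Review Extension: 582 days (within the 783-day cap) → +582 days → 4 October 2029.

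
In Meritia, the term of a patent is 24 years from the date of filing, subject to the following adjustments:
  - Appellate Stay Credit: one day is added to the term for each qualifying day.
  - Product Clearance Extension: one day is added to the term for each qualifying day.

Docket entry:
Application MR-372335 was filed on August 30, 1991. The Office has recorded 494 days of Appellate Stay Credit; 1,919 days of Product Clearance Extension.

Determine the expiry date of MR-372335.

Base term: filing date + 24 years → 30 August 2015.
Appellate Stay Credit: +494 days → 5 January 2017.
Product Clearance Extension: +1919 days → 8 April 2022.

2022-04-08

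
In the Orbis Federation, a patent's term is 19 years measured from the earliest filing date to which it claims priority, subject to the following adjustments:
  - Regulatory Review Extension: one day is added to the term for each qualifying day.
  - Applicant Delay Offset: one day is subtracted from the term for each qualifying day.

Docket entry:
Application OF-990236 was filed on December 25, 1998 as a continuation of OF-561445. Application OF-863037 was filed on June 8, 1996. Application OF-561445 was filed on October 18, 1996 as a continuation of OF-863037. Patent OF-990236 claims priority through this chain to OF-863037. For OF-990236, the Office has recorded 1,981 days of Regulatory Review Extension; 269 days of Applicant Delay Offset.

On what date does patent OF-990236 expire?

Earliest priority filing: 8 June 1996.
Base term: 8 June 1996 + 19 years → 8 June 2015.
Regulatory Review Extension: +1981 days → 9 November 2020.
Applicant Delay Offset: −269 days → 14 February 2020.

February 14, 2020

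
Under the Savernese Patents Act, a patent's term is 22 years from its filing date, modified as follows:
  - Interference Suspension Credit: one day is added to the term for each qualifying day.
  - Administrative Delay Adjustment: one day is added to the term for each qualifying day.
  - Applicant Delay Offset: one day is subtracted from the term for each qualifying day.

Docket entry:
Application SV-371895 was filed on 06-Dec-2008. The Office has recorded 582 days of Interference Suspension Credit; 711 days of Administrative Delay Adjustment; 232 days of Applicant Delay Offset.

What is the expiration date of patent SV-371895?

2033-11-01

Base term: filing date + 22 years → 6 December 2030.
Interference Suspension Credit: +582 days → 10 July 2032.
Administrative Delay Adjustment: +711 days → 21 June 2034.
Applicant Delay Offset: −232 days → 1 November 2033.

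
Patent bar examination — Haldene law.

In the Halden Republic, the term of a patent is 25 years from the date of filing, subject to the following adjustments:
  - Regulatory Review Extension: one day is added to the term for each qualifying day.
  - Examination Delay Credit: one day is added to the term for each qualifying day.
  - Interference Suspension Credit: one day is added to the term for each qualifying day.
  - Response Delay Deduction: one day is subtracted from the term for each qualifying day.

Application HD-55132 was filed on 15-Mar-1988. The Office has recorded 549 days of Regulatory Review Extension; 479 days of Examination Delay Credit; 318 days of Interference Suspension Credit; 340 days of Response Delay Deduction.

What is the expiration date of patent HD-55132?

December 16, 2015

Base term: filing date + 25 years → 15 March 2013.
Regulatory Review Extension: +549 days → 15 September 2014.
Examination Delay Credit: +479 days → 7 January 2016.
Interference Suspension Credit: +318 days → 20 November 2016.
Response Delay Deduction: −340 days → 16 December 2015.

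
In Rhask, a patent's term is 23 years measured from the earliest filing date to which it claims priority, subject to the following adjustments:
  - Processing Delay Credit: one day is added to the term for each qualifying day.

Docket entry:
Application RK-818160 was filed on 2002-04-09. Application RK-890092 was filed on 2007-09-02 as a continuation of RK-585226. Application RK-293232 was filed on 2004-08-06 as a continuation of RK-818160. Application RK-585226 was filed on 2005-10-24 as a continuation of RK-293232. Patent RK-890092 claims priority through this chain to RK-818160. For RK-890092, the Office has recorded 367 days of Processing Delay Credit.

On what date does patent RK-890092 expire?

Earliest priority filing: 9 April 2002.
Base term: 9 April 2002 + 23 years → 9 April 2025.
Processing Delay Credit: +367 days → 11 April 2026.

2026-04-11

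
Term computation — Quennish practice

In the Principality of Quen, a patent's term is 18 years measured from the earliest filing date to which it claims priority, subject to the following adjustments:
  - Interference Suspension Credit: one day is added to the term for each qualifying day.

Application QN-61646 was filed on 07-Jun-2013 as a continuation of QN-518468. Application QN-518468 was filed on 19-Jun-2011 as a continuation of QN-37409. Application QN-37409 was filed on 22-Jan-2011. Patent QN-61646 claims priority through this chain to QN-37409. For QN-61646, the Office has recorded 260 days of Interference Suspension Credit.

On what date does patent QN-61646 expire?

2029-10-09

Earliest priority filing: 22 January 2011.
Base term: 22 January 2011 + 18 years → 22 January 2029.
Interference Suspension Credit: +260 days → 9 October 2029.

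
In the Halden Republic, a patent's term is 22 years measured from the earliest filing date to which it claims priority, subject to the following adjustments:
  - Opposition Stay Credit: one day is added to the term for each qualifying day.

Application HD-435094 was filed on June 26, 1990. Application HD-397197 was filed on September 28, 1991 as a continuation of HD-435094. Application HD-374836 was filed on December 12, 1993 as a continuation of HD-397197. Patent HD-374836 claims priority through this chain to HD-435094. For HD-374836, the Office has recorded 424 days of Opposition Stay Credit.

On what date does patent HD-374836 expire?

Earliest priority filing: 26 June 1990.
Base term: 26 June 1990 + 22 years → 26 June 2012.
Opposition Stay Credit: +424 days → 24 August 2013.

August 24, 2013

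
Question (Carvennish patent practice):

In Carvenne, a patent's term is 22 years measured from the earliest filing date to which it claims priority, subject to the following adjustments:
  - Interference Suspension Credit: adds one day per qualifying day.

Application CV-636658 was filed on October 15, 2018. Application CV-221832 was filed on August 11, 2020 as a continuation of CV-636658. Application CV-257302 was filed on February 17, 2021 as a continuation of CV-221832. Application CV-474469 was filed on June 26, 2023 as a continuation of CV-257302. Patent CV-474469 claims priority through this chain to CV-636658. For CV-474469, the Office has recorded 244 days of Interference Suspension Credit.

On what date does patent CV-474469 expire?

2041-06-16

Earliest priority filing: 15 October 2018.
Base term: 15 October 2018 + 22 years → 15 October 2040.
Interference Suspension Credit: +244 days → 16 June 2041.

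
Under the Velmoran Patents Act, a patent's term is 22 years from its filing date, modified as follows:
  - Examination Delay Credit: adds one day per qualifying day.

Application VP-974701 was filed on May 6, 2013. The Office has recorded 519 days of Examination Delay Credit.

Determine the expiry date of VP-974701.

Base term: filing date + 22 years → 6 May 2035.
Examination Delay Credit: +519 days → 6 October 2036.

2036-10-06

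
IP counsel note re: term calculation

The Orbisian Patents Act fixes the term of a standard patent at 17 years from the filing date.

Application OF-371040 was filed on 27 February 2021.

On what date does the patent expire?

Filing date + 17 years → 27 February 2038.

2038-02-27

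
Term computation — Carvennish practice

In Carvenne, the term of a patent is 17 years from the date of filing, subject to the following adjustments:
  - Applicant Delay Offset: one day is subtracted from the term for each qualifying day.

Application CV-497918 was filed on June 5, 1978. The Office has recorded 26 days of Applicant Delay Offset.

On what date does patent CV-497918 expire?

Base term: filing date + 17 years → 5 June 1995.
Applicant Delay Offset: −26 days → 10 May 1995.

1995-05-10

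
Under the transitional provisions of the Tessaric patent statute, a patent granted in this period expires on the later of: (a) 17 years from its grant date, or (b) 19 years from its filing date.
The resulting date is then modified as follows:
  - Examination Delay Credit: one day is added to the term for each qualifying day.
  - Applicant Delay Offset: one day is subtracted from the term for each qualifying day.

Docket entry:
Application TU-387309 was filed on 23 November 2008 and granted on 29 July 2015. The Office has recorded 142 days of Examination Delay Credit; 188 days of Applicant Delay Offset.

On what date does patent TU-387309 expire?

2032-06-13

(a) grant + 17 years → 29 July 2032.
(b) filing + 19 years → 23 November 2027.
Later of the two: 29 July 2032.
Examination Delay Credit: +142 days → 18 December 2032.
Applicant Delay Offset: −188 days → 13 June 2032.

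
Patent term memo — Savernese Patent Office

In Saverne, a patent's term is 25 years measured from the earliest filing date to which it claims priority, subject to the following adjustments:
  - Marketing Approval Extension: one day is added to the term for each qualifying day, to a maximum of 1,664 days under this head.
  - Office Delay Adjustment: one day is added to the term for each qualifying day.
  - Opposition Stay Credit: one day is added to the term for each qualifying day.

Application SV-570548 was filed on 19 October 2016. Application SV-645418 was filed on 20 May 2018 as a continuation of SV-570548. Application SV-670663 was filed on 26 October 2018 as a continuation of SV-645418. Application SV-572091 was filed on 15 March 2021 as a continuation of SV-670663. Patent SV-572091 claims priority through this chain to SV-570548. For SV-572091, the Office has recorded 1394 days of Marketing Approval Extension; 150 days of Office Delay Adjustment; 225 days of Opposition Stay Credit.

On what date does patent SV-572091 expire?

Earliest priority filing: 19 October 2016.
Base term: 19 October 2016 + 25 years → 19 October 2041.
Marketing Approval Extension: 1394 days (within the 1664-day cap) → +1394 days → 13 August 2045.
Office Delay Adjustment: +150 days → 10 January 2046.
Opposition Stay Credit: +225 days → 23 August 2046.

August 23, 2046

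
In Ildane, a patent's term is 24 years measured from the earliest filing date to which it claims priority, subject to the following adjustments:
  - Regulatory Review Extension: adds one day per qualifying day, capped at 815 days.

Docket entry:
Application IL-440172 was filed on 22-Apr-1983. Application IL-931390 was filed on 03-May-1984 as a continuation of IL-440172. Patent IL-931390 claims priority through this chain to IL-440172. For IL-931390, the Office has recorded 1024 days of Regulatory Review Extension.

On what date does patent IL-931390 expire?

Earliest priority filing: 22 April 1983.
Base term: 22 April 1983 + 24 years → 22 April 2007.
Regulatory Review Extension: 1024 days claimed exceeds the 815-day cap, so +815 days → 15 July 2009.

July 15, 2009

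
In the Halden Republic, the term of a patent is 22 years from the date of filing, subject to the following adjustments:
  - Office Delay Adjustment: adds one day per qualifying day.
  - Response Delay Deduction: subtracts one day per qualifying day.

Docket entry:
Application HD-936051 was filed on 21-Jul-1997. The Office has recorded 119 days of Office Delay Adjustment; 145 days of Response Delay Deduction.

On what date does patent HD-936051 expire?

Base term: filing date + 22 years → 21 July 2019.
Office Delay Adjustment: +119 days → 17 November 2019.
Response Delay Deduction: −145 days → 25 June 2019.

2019-06-25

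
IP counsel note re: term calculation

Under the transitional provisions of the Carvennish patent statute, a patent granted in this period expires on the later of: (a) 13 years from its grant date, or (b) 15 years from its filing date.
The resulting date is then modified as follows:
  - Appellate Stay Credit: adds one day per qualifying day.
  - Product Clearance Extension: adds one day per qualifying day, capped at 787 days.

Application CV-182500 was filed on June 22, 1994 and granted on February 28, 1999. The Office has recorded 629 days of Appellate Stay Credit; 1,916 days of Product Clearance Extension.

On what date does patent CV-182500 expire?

2016-01-14

(a) grant + 13 years → 28 February 2012.
(b) filing + 15 years → 22 June 2009.
Later of the two: 28 February 2012.
Appellate Stay Credit: +629 days → 18 November 2013.
Product Clearance Extension: 1916 days claimed exceeds the 787-day cap, so +787 days → 14 January 2016.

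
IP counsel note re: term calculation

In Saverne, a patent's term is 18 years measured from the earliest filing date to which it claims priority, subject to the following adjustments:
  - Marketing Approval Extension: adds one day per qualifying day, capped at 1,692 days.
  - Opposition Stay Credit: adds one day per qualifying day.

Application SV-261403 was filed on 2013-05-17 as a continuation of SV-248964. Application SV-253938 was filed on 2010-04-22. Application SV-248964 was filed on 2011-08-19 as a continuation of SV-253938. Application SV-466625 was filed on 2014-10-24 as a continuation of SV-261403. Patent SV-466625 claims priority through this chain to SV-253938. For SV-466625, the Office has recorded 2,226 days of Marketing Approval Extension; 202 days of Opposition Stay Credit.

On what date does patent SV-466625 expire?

2033-06-29

Earliest priority filing: 22 April 2010.
Base term: 22 April 2010 + 18 years → 22 April 2028.
Marketing Approval Extension: 2226 days claimed exceeds the 1692-day cap, so +1692 days → 9 December 2032.
Opposition Stay Credit: +202 days → 29 June 2033.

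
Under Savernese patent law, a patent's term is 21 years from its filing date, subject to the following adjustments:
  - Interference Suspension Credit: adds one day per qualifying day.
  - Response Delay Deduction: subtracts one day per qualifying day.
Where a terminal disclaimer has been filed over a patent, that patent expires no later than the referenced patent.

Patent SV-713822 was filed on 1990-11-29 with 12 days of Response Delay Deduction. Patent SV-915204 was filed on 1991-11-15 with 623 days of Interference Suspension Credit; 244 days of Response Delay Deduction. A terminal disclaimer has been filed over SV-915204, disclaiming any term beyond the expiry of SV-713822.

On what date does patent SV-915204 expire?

Natural term of SV-915204:
  Base: filing + 21 years → 15 November 2012.
  Interference Suspension Credit: +623 days → 31 July 2014.
  Response Delay Deduction: −244 days → 29 November 2013.
Expiry of referenced patent SV-713822:
  Base: filing + 21 years → 29 November 2011.
  Response Delay Deduction: −12 days → 17 November 2011.
Terminal disclaimer: SV-915204 expires on the earlier of 29 November 2013 and 17 November 2011.

2011-11-17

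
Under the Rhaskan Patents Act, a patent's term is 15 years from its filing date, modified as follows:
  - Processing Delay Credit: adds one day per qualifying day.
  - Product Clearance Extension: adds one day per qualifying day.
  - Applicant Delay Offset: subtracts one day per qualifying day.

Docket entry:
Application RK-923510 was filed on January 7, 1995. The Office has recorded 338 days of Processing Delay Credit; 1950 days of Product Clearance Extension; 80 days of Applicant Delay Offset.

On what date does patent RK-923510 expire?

January 24, 2016

Base term: filing date + 15 years → 7 January 2010.
Processing Delay Credit: +338 days → 11 December 2010.
Product Clearance Extension: +1950 days → 13 April 2016.
Applicant Delay Offset: −80 days → 24 January 2016.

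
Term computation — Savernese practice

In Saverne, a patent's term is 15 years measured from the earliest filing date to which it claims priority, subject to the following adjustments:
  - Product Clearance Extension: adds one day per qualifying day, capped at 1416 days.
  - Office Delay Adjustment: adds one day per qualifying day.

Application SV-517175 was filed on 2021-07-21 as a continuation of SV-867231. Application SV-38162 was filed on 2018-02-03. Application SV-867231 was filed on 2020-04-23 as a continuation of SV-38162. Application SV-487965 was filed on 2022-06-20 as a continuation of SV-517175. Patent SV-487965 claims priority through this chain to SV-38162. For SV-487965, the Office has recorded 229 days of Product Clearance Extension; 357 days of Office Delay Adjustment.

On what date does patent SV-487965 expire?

Earliest priority filing: 3 February 2018.
Base term: 3 February 2018 + 15 years → 3 February 2033.
Product Clearance Extension: 229 days (within the 1416-day cap) → +229 days → 20 September 2033.
Office Delay Adjustment: +357 days → 12 September 2034.

2034-09-12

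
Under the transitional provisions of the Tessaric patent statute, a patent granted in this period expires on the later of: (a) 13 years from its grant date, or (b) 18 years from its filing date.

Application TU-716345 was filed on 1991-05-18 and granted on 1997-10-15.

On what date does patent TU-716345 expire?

(a) grant + 13 years → 15 October 2010.
(b) filing + 18 years → 18 May 2009.
Later of the two: 15 October 2010.

October 15, 2010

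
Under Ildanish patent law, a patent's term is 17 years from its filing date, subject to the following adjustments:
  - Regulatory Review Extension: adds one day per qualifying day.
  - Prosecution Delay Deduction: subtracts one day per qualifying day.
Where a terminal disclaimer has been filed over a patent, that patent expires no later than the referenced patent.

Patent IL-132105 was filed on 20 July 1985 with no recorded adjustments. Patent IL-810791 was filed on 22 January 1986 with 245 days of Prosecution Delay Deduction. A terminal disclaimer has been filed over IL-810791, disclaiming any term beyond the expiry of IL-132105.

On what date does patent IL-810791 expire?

Natural term of IL-810791:
  Base: filing + 17 years → 22 January 2003.
  Prosecution Delay Deduction: −245 days → 22 May 2002.
Expiry of referenced patent IL-132105:
  Base: filing + 17 years → 20 July 2002.
Terminal disclaimer: IL-810791 expires on the earlier of 22 May 2002 and 20 July 2002.

May 22, 2002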